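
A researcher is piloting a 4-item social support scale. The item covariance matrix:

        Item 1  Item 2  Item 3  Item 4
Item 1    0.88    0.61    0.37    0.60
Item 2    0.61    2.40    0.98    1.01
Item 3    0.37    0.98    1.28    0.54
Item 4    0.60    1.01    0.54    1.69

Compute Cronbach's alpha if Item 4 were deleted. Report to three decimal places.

Cronbach's alpha = 0.693

Remaining items: Item 1, Item 2, Item 3 (k = 3).
ΣVar(i) = 0.88 + 2.40 + 1.28 = 4.56
total variance = 4.56 + 2 × 1.96 = 8.48
α (item deleted) = (3/2)·(1 − 4.56/8.48) = 0.693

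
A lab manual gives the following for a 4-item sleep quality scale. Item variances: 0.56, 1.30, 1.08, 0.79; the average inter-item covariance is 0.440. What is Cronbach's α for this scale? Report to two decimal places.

Cronbach's α = 0.78

sum of item variances = 0.56 + 1.30 + 1.08 + 0.79 = 3.73
Sum of the 6 distinct covariances = 6 × 0.440 = 2.640
σ²_total = sum of item variances + 2·Σcov = 3.73 + 2 × 2.640 = 9.010
α = (4/3)·(1 − 3.73/9.010) = 0.78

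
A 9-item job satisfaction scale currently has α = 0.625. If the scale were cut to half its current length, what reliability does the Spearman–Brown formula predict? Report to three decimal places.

predicted reliability = 0.455

Length factor m = 1/2
α' = m·α / (1 − (1−m)·α)
   = 1/2 × 0.625 / (1 − (1 − 1/2) × 0.625)
   = 0.3125 / 0.6875 = 0.455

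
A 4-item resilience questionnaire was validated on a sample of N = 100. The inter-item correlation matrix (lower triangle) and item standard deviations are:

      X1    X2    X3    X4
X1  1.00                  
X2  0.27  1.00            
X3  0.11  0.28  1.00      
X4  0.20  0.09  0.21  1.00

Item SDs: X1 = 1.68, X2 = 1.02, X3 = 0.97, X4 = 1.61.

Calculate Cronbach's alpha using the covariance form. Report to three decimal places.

Σσ²ᵢ = 1.68² + 1.02² + 0.97² + 1.61² = 7.3958
Covariances σ_ij = r_ij · s_i · s_j:
  σ(X1,X2) = 0.27 × 1.68 × 1.02 = 0.4627
  σ(X1,X3) = 0.11 × 1.68 × 0.97 = 0.1793
  σ(X1,X4) = 0.20 × 1.68 × 1.61 = 0.5410
  σ(X2,X3) = 0.28 × 1.02 × 0.97 = 0.2770
  σ(X2,X4) = 0.09 × 1.02 × 1.61 = 0.1478
  σ(X3,X4) = 0.21 × 0.97 × 1.61 = 0.3280
σ²_T = Σσ²ᵢ + 2·Σσ_ij = 7.3958 + 2 × 1.9358 = 11.2674
α = (4/3)·(1 − 7.3958/11.2674) = 0.458

Cronbach's alpha = 0.458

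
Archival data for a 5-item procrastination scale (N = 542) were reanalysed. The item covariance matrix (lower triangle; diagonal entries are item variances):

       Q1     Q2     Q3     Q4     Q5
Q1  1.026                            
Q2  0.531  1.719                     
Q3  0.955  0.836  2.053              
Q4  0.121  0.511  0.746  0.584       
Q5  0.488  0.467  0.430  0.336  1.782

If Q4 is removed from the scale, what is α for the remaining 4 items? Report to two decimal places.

α = 0.71

Remaining items: Q1, Q2, Q3, Q5 (k = 4).
sum of item variances = 1.026 + 1.719 + 2.053 + 1.782 = 6.580
total variance = 6.580 + 2 × 3.707 = 13.994
α (item deleted) = (4/3)·(1 − 6.580/13.994) = 0.71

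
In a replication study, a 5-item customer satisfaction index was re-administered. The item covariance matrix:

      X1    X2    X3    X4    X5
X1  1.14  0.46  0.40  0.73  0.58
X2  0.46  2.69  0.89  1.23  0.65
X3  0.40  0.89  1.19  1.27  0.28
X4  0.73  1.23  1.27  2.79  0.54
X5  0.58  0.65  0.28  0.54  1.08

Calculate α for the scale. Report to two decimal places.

α = 0.77

sum of item variances = 1.14 + 2.69 + 1.19 + 2.79 + 1.08 = 8.89
Sum of off-diagonal covariances = 7.03
σ²_T = 8.89 + 2 × 7.03 = 22.95
α = (k/(k−1))·(1 − sum of item variances/σ²_T) = (5/4)·(1 − 8.89/22.95) = 0.77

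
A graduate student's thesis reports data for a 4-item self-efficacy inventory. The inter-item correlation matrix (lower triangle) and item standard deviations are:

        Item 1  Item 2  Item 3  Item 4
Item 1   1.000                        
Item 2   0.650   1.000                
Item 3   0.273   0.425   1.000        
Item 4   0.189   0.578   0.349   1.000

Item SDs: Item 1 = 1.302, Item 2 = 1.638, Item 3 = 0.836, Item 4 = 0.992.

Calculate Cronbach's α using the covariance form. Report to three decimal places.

α = 0.736

Σσ²ᵢ = 1.302² + 1.638² + 0.836² + 0.992² = 6.0612
Covariances σ_ij = r_ij · s_i · s_j:
  σ(Item 1,Item 2) = 0.650 × 1.302 × 1.638 = 1.3862
  σ(Item 1,Item 3) = 0.273 × 1.302 × 0.836 = 0.2972
  σ(Item 1,Item 4) = 0.189 × 1.302 × 0.992 = 0.2441
  σ(Item 2,Item 3) = 0.425 × 1.638 × 0.836 = 0.5820
  σ(Item 2,Item 4) = 0.578 × 1.638 × 0.992 = 0.9392
  σ(Item 3,Item 4) = 0.349 × 0.836 × 0.992 = 0.2894
σ²_T = Σσ²ᵢ + 2·Σσ_ij = 6.0612 + 2 × 3.7381 = 13.5374
α = (4/3)·(1 − 6.0612/13.5374) = 0.736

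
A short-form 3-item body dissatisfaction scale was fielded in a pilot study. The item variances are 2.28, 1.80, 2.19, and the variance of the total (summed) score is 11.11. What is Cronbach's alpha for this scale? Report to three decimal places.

Cronbach's alpha = 0.653

Σσᵢ² = 2.28 + 1.80 + 2.19 = 6.27
α = (k/(k−1))·(1 − Σσᵢ²/Var(T)) = (3/2)·(1 − 6.27/11.11) = 0.653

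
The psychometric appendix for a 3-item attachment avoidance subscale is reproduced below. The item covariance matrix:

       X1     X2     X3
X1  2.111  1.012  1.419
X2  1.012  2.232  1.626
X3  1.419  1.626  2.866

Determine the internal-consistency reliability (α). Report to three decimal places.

sum of item variances = 2.111 + 2.232 + 2.866 = 7.209
Sum of off-diagonal covariances = 4.057
Var(T) = 7.209 + 2 × 4.057 = 15.323
α = (k/(k−1))·(1 − sum of item variances/Var(T)) = (3/2)·(1 − 7.209/15.323) = 0.794

α = 0.794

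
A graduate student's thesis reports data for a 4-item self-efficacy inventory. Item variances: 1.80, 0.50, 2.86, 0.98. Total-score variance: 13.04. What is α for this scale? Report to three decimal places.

ΣVar(i) = 1.80 + 0.50 + 2.86 + 0.98 = 6.14
α = (k/(k−1))·(1 − ΣVar(i)/σ²_total) = (4/3)·(1 − 6.14/13.04) = 0.706

α = 0.706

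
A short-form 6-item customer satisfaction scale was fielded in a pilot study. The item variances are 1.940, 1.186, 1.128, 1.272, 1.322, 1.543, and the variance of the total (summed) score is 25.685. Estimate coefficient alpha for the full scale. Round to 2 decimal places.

α = 0.81

Σσ²ᵢ = 1.940 + 1.186 + 1.128 + 1.272 + 1.322 + 1.543 = 8.391
α = (k/(k−1))·(1 − Σσ²ᵢ/Var(T)) = (6/5)·(1 − 8.391/25.685) = 0.81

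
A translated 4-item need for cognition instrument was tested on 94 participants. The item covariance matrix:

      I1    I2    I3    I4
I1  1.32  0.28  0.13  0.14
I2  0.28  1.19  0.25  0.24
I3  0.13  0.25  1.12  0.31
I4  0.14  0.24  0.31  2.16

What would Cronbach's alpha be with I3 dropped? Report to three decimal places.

Cronbach's alpha = 0.331

Remaining items: I1, I2, I4 (k = 3).
ΣVar(i) = 1.32 + 1.19 + 2.16 = 4.67
total variance = 4.67 + 2 × 0.66 = 5.99
α (item deleted) = (3/2)·(1 − 4.67/5.99) = 0.331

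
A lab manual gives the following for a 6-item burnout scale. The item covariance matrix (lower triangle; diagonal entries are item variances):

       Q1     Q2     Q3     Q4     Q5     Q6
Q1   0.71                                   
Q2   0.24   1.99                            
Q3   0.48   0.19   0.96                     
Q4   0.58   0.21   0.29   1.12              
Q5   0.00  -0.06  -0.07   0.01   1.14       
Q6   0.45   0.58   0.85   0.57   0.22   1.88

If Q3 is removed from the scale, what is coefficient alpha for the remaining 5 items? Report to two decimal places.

Remaining items: Q1, Q2, Q4, Q5, Q6 (k = 5).
Σσᵢ² = 0.71 + 1.99 + 1.12 + 1.14 + 1.88 = 6.84
σ²_T = 6.84 + 2 × 2.80 = 12.44
α (item deleted) = (5/4)·(1 − 6.84/12.44) = 0.56

coefficient alpha = 0.56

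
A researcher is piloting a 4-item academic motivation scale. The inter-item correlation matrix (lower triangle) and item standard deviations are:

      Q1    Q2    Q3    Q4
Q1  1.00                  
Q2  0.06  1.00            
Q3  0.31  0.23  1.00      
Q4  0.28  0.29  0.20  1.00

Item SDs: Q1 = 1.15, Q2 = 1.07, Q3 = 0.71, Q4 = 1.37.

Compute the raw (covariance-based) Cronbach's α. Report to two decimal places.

α = 0.52

Σσ²ᵢ = 1.15² + 1.07² + 0.71² + 1.37² = 4.8484
Covariances σ_ij = r_ij · s_i · s_j:
  σ(Q1,Q2) = 0.06 × 1.15 × 1.07 = 0.0738
  σ(Q1,Q3) = 0.31 × 1.15 × 0.71 = 0.2531
  σ(Q1,Q4) = 0.28 × 1.15 × 1.37 = 0.4411
  σ(Q2,Q3) = 0.23 × 1.07 × 0.71 = 0.1747
  σ(Q2,Q4) = 0.29 × 1.07 × 1.37 = 0.4251
  σ(Q3,Q4) = 0.20 × 0.71 × 1.37 = 0.1945
σ²_T = Σσ²ᵢ + 2·Σσ_ij = 4.8484 + 2 × 1.5623 = 7.9730
α = (4/3)·(1 − 4.8484/7.9730) = 0.52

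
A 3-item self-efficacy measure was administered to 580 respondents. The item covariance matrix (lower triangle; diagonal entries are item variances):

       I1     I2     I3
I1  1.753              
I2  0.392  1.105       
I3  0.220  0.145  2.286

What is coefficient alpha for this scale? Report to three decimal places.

α = 0.341

ΣVar(i) = 1.753 + 1.105 + 2.286 = 5.144
Sum of the distinct covariances = 0.757
σ²_total = 5.144 + 2 × 0.757 = 6.658
α = (k/(k−1))·(1 − ΣVar(i)/σ²_total) = (3/2)·(1 − 5.144/6.658) = 0.341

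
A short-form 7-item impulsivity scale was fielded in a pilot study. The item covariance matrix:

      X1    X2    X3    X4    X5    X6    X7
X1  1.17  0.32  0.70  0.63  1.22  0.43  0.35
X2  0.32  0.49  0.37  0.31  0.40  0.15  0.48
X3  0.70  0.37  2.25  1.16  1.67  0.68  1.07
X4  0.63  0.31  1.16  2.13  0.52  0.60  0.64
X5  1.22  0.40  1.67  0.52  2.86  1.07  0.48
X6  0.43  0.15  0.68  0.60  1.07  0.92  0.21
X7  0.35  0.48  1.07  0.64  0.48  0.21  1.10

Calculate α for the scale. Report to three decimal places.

α = 0.830

ΣVar(i) = 1.17 + 0.49 + 2.25 + 2.13 + 2.86 + 0.92 + 1.10 = 10.92
Sum of off-diagonal covariances = 13.46
Var(T) = 10.92 + 2 × 13.46 = 37.84
α = (k/(k−1))·(1 − ΣVar(i)/Var(T)) = (7/6)·(1 − 10.92/37.84) = 0.830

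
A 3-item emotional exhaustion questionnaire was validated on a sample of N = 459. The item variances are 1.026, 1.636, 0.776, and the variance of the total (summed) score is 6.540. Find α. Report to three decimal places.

Σσ²ᵢ = 1.026 + 1.636 + 0.776 = 3.438
α = (k/(k−1))·(1 − Σσ²ᵢ/total variance) = (3/2)·(1 − 3.438/6.540) = 0.711

α = 0.711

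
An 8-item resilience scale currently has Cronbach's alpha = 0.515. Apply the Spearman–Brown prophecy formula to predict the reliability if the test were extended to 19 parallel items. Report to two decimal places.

Length factor m = 19/8 = 2.3750
α' = m·α / (1 + (m−1)·α)
   = 19/8 × 0.515 / (1 + (19/8 − 1) × 0.515)
   = 1.2231 / 1.7081 = 0.72

predicted reliability = 0.72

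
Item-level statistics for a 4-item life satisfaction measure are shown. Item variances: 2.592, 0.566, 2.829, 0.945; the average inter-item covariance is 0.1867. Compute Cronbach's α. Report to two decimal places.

Σσ²ᵢ = 2.592 + 0.566 + 2.829 + 0.945 = 6.932
Sum of the 6 distinct covariances = 6 × 0.1867 = 1.1202
Var(T) = Σσ²ᵢ + 2·Σcov = 6.932 + 2 × 1.1202 = 9.1724
α = (4/3)·(1 − 6.932/9.1724) = 0.33

Cronbach's α = 0.33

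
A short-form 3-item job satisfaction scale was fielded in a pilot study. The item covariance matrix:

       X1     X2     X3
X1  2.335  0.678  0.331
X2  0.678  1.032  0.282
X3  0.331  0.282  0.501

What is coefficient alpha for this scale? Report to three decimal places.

Σσ²ᵢ = 2.335 + 1.032 + 0.501 = 3.868
Sum of the distinct covariances = 1.291
σ²_total = 3.868 + 2 × 1.291 = 6.450
α = (k/(k−1))·(1 − Σσ²ᵢ/σ²_total) = (3/2)·(1 − 3.868/6.450) = 0.600

coefficient alpha = 0.600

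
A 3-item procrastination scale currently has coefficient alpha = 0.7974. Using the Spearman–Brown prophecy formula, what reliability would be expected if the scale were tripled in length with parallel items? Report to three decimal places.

Length factor m = 3
α' = m·α / (1 + (m−1)·α)
   = 3 × 0.7974 / (1 + (3 − 1) × 0.7974)
   = 2.3922 / 2.5948 = 0.922

predicted reliability = 0.922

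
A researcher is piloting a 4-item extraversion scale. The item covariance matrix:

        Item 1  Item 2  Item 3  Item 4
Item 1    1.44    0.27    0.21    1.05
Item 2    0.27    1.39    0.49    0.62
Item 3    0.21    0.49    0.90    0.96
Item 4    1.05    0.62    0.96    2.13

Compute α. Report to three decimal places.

Σσ²ᵢ = 1.44 + 1.39 + 0.90 + 2.13 = 5.86
Σ_{i<j} σ_ij = 3.60
σ²_total = 5.86 + 2 × 3.60 = 13.06
α = (k/(k−1))·(1 − Σσ²ᵢ/σ²_total) = (4/3)·(1 − 5.86/13.06) = 0.735

α = 0.735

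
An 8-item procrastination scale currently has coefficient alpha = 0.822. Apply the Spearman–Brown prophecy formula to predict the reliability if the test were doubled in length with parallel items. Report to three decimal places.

Length factor m = 2
α' = m·α / (1 + (m−1)·α)
   = 2 × 0.822 / (1 + (2 − 1) × 0.822)
   = 1.6440 / 1.8220 = 0.902

predicted reliability = 0.902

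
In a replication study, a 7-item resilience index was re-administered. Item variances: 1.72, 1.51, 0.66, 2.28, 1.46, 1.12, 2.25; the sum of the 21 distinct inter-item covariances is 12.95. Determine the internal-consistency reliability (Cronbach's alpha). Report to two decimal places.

Σσᵢ² = 1.72 + 1.51 + 0.66 + 2.28 + 1.46 + 1.12 + 2.25 = 11.00
Sum of distinct covariances = 12.95
total variance = Σσᵢ² + 2·Σcov = 11.00 + 2 × 12.95 = 36.90
α = (7/6)·(1 − 11.00/36.90) = 0.82

Cronbach's alpha = 0.82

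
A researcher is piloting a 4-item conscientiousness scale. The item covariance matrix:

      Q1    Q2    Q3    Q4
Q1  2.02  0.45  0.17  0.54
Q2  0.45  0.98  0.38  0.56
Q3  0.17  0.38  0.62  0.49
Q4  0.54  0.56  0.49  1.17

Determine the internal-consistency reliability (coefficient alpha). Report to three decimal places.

α = 0.693

ΣVar(i) = 2.02 + 0.98 + 0.62 + 1.17 = 4.79
Sum of off-diagonal covariances = 2.59
total variance = 4.79 + 2 × 2.59 = 9.97
α = (k/(k−1))·(1 − ΣVar(i)/total variance) = (4/3)·(1 − 4.79/9.97) = 0.693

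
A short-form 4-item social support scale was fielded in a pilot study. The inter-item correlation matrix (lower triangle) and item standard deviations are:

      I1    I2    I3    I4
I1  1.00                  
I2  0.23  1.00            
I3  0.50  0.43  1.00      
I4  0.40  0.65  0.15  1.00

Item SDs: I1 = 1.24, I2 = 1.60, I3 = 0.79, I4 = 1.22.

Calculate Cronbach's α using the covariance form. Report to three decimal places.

Σσ²ᵢ = 1.24² + 1.60² + 0.79² + 1.22² = 6.2101
Covariances σ_ij = r_ij · s_i · s_j:
  σ(I1,I2) = 0.23 × 1.24 × 1.60 = 0.4563
  σ(I1,I3) = 0.50 × 1.24 × 0.79 = 0.4898
  σ(I1,I4) = 0.40 × 1.24 × 1.22 = 0.6051
  σ(I2,I3) = 0.43 × 1.60 × 0.79 = 0.5435
  σ(I2,I4) = 0.65 × 1.60 × 1.22 = 1.2688
  σ(I3,I4) = 0.15 × 0.79 × 1.22 = 0.1446
σ²_T = Σσ²ᵢ + 2·Σσ_ij = 6.2101 + 2 × 3.5081 = 13.2263
α = (4/3)·(1 − 6.2101/13.2263) = 0.707

Cronbach's α = 0.707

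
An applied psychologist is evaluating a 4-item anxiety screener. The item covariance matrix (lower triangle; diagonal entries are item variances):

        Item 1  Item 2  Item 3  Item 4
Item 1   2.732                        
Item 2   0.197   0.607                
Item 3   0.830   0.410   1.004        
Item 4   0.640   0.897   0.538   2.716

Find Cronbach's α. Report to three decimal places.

Cronbach's α = 0.665

Σσᵢ² = 2.732 + 0.607 + 1.004 + 2.716 = 7.059
Sum of the distinct covariances = 3.512
σ²_T = 7.059 + 2 × 3.512 = 14.083
α = (k/(k−1))·(1 − Σσᵢ²/σ²_T) = (4/3)·(1 − 7.059/14.083) = 0.665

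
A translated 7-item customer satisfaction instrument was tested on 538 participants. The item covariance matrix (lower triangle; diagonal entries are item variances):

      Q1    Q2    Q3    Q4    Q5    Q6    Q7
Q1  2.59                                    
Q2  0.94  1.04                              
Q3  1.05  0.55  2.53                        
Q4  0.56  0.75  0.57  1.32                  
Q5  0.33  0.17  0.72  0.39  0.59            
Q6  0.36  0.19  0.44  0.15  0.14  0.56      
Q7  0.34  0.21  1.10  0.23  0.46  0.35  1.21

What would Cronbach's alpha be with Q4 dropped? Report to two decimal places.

Remaining items: Q1, Q2, Q3, Q5, Q6, Q7 (k = 6).
Σσᵢ² = 2.59 + 1.04 + 2.53 + 0.59 + 0.56 + 1.21 = 8.52
Var(T) = 8.52 + 2 × 7.35 = 23.22
α (item deleted) = (6/5)·(1 − 8.52/23.22) = 0.76

Cronbach's alpha = 0.76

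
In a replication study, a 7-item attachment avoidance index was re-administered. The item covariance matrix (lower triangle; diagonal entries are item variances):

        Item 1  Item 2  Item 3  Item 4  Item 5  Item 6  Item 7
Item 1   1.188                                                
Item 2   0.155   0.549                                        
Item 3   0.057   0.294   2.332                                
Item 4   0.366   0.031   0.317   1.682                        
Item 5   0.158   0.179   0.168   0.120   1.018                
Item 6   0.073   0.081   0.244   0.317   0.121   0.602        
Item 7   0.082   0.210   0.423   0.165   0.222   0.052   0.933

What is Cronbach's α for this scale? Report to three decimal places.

sum of item variances = 1.188 + 0.549 + 2.332 + 1.682 + 1.018 + 0.602 + 0.933 = 8.304
Sum of off-diagonal covariances = 3.835
total variance = 8.304 + 2 × 3.835 = 15.974
α = (k/(k−1))·(1 − sum of item variances/total variance) = (7/6)·(1 − 8.304/15.974) = 0.560

α = 0.560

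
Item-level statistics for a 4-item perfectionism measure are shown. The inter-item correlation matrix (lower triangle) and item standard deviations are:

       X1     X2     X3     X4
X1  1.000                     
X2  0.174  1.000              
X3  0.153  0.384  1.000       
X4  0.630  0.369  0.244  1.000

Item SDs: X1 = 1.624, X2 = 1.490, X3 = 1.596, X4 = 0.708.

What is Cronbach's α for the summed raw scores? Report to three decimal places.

Cronbach's α = 0.588

Σσ²ᵢ = 1.624² + 1.490² + 1.596² + 0.708² = 7.9060
Covariances σ_ij = r_ij · s_i · s_j:
  σ(X1,X2) = 0.174 × 1.624 × 1.490 = 0.4210
  σ(X1,X3) = 0.153 × 1.624 × 1.596 = 0.3966
  σ(X1,X4) = 0.630 × 1.624 × 0.708 = 0.7244
  σ(X2,X3) = 0.384 × 1.490 × 1.596 = 0.9132
  σ(X2,X4) = 0.369 × 1.490 × 0.708 = 0.3893
  σ(X3,X4) = 0.244 × 1.596 × 0.708 = 0.2757
σ²_T = Σσ²ᵢ + 2·Σσ_ij = 7.9060 + 2 × 3.1202 = 14.1464
α = (4/3)·(1 − 7.9060/14.1464) = 0.588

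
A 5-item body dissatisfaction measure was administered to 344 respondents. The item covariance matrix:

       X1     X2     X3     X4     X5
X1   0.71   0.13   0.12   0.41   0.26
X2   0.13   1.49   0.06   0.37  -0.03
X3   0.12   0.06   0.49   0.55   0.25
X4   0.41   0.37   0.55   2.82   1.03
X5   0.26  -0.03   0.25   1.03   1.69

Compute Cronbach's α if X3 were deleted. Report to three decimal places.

Remaining items: X1, X2, X4, X5 (k = 4).
Σσ²ᵢ = 0.71 + 1.49 + 2.82 + 1.69 = 6.71
σ²_total = 6.71 + 2 × 2.17 = 11.05
α (item deleted) = (4/3)·(1 − 6.71/11.05) = 0.524

Cronbach's α = 0.524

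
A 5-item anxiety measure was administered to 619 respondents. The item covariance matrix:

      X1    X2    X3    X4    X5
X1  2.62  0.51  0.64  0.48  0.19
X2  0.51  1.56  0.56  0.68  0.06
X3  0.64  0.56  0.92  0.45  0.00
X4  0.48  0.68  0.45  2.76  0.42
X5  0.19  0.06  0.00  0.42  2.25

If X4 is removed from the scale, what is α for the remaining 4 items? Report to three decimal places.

Remaining items: X1, X2, X3, X5 (k = 4).
sum of item variances = 2.62 + 1.56 + 0.92 + 2.25 = 7.35
σ²_T = 7.35 + 2 × 1.96 = 11.27
α (item deleted) = (4/3)·(1 − 7.35/11.27) = 0.464

α = 0.464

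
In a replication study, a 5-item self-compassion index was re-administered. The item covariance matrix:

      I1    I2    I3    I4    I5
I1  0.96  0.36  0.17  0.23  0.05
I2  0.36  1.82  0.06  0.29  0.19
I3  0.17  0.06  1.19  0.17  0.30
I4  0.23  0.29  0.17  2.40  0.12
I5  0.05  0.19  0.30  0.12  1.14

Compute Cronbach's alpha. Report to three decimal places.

ΣVar(i) = 0.96 + 1.82 + 1.19 + 2.40 + 1.14 = 7.51
Σ_{i<j} σ_ij = 1.94
σ²_total = 7.51 + 2 × 1.94 = 11.39
α = (k/(k−1))·(1 − ΣVar(i)/σ²_total) = (5/4)·(1 − 7.51/11.39) = 0.426

α = 0.426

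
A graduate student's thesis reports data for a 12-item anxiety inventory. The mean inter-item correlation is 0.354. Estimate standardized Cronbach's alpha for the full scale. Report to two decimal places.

standardized Cronbach's alpha = 0.87

Standardized α = k·r̄ / (1 + (k−1)·r̄) = 12 × 0.354 / (1 + 11 × 0.354)
  = 4.2480 / 4.8940 = 0.87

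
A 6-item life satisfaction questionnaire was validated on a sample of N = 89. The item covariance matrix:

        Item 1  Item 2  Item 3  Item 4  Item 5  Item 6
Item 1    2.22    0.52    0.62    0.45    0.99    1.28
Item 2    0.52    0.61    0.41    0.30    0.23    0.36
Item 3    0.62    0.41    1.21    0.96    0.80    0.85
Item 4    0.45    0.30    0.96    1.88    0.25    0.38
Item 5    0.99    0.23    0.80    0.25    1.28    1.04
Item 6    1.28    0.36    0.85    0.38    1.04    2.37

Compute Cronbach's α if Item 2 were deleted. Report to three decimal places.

Cronbach's α = 0.787

Remaining items: Item 1, Item 3, Item 4, Item 5, Item 6 (k = 5).
Σσᵢ² = 2.22 + 1.21 + 1.88 + 1.28 + 2.37 = 8.96
Var(T) = 8.96 + 2 × 7.62 = 24.20
α (item deleted) = (5/4)·(1 − 8.96/24.20) = 0.787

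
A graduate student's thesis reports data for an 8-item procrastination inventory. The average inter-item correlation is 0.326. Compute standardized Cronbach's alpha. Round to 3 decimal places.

Standardized α = k·r̄ / (1 + (k−1)·r̄) = 8 × 0.326 / (1 + 7 × 0.326)
  = 2.6080 / 3.2820 = 0.795

α = 0.795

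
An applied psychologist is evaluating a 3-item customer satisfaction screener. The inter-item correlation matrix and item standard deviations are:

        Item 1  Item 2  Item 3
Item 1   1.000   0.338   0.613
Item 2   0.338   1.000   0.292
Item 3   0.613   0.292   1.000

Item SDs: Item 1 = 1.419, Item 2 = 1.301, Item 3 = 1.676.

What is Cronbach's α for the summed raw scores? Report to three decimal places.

Σσ²ᵢ = 1.419² + 1.301² + 1.676² = 6.5151
Covariances σ_ij = r_ij · s_i · s_j:
  σ(Item 1,Item 2) = 0.338 × 1.419 × 1.301 = 0.6240
  σ(Item 1,Item 3) = 0.613 × 1.419 × 1.676 = 1.4579
  σ(Item 2,Item 3) = 0.292 × 1.301 × 1.676 = 0.6367
σ²_T = Σσ²ᵢ + 2·Σσ_ij = 6.5151 + 2 × 2.7186 = 11.9523
α = (3/2)·(1 − 6.5151/11.9523) = 0.682

Cronbach's α = 0.682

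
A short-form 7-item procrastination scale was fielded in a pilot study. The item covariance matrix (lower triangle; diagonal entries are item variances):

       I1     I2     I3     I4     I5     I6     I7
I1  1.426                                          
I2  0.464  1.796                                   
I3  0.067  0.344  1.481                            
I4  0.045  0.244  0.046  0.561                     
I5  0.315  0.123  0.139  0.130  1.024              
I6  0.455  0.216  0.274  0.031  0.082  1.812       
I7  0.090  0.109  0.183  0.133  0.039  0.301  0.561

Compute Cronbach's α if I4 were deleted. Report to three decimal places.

Remaining items: I1, I2, I3, I5, I6, I7 (k = 6).
Σσᵢ² = 1.426 + 1.796 + 1.481 + 1.024 + 1.812 + 0.561 = 8.100
total variance = 8.100 + 2 × 3.201 = 14.502
α (item deleted) = (6/5)·(1 − 8.100/14.502) = 0.530

Cronbach's α = 0.530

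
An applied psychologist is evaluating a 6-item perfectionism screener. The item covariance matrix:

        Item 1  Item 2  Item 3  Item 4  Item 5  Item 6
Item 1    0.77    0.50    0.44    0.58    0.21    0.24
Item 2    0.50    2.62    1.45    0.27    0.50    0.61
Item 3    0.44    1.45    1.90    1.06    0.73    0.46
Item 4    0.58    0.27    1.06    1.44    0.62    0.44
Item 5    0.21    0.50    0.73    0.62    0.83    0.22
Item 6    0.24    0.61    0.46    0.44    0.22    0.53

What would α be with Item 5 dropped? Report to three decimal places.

α = 0.781

Remaining items: Item 1, Item 2, Item 3, Item 4, Item 6 (k = 5).
sum of item variances = 0.77 + 2.62 + 1.90 + 1.44 + 0.53 = 7.26
Var(T) = 7.26 + 2 × 6.05 = 19.36
α (item deleted) = (5/4)·(1 − 7.26/19.36) = 0.781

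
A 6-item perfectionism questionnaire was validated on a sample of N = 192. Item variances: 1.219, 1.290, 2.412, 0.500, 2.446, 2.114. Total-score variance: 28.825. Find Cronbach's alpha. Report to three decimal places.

Cronbach's alpha = 0.784

ΣVar(i) = 1.219 + 1.290 + 2.412 + 0.500 + 2.446 + 2.114 = 9.981
α = (k/(k−1))·(1 − ΣVar(i)/Var(T)) = (6/5)·(1 − 9.981/28.825) = 0.784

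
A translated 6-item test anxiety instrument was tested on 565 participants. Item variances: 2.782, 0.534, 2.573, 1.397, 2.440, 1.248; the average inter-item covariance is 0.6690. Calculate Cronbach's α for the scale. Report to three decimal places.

sum of item variances = 2.782 + 0.534 + 2.573 + 1.397 + 2.440 + 1.248 = 10.974
Sum of the 15 distinct covariances = 15 × 0.6690 = 10.0350
σ²_total = sum of item variances + 2·Σcov = 10.974 + 2 × 10.0350 = 31.0440
α = (6/5)·(1 − 10.974/31.0440) = 0.776

α = 0.776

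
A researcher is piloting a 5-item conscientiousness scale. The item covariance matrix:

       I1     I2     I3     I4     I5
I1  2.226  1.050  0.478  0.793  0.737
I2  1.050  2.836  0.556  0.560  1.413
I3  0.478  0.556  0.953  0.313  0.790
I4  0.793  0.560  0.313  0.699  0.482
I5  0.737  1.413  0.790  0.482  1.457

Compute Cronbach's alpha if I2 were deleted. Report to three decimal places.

Remaining items: I1, I3, I4, I5 (k = 4).
Σσᵢ² = 2.226 + 0.953 + 0.699 + 1.457 = 5.335
σ²_T = 5.335 + 2 × 3.593 = 12.521
α (item deleted) = (4/3)·(1 − 5.335/12.521) = 0.765

Cronbach's alpha = 0.765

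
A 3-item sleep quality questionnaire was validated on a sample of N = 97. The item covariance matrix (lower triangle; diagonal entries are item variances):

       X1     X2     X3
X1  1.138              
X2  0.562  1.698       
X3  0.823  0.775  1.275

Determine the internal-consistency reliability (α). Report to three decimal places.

α = 0.769

ΣVar(i) = 1.138 + 1.698 + 1.275 = 4.111
Sum of the distinct covariances = 2.160
σ²_total = 4.111 + 2 × 2.160 = 8.431
α = (k/(k−1))·(1 − ΣVar(i)/σ²_total) = (3/2)·(1 − 4.111/8.431) = 0.769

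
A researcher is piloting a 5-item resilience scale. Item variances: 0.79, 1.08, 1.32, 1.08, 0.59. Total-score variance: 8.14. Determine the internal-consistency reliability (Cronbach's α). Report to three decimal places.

Σσ²ᵢ = 0.79 + 1.08 + 1.32 + 1.08 + 0.59 = 4.86
α = (k/(k−1))·(1 − Σσ²ᵢ/σ²_total) = (5/4)·(1 − 4.86/8.14) = 0.504

α = 0.504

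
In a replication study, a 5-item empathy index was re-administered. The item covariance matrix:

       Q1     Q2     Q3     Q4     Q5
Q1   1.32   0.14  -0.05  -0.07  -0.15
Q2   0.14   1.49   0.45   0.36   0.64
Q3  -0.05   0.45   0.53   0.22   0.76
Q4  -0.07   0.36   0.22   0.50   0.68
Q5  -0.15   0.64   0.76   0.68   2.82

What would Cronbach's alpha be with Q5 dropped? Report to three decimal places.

α = 0.471

Remaining items: Q1, Q2, Q3, Q4 (k = 4).
Σσ²ᵢ = 1.32 + 1.49 + 0.53 + 0.50 = 3.84
σ²_total = 3.84 + 2 × 1.05 = 5.94
α (item deleted) = (4/3)·(1 − 3.84/5.94) = 0.471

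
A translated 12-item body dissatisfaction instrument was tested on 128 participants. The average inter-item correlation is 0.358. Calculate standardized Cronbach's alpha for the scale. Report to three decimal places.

standardized Cronbach's alpha = 0.870

Standardized α = k·r̄ / (1 + (k−1)·r̄) = 12 × 0.358 / (1 + 11 × 0.358)
  = 4.2960 / 4.9380 = 0.870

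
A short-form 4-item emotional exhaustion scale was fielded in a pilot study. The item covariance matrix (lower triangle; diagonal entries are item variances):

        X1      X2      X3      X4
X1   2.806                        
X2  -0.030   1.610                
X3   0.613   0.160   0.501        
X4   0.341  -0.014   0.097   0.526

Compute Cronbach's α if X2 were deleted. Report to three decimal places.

Cronbach's α = 0.531

Remaining items: X1, X3, X4 (k = 3).
ΣVar(i) = 2.806 + 0.501 + 0.526 = 3.833
σ²_T = 3.833 + 2 × 1.051 = 5.935
α (item deleted) = (3/2)·(1 − 3.833/5.935) = 0.531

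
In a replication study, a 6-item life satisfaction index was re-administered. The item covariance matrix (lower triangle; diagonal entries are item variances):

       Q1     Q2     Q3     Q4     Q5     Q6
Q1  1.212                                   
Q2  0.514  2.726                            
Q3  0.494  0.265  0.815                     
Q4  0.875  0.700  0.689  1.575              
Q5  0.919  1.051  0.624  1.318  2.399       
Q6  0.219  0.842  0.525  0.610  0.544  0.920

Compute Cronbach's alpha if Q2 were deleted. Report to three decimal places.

Cronbach's alpha = 0.829

Remaining items: Q1, Q3, Q4, Q5, Q6 (k = 5).
Σσ²ᵢ = 1.212 + 0.815 + 1.575 + 2.399 + 0.920 = 6.921
σ²_T = 6.921 + 2 × 6.817 = 20.555
α (item deleted) = (5/4)·(1 − 6.921/20.555) = 0.829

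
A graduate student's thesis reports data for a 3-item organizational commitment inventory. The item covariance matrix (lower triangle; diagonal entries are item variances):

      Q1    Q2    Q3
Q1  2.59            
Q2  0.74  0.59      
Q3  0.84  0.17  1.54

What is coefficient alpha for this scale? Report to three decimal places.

ΣVar(i) = 2.59 + 0.59 + 1.54 = 4.72
Sum of off-diagonal covariances = 1.75
σ²_T = 4.72 + 2 × 1.75 = 8.22
α = (k/(k−1))·(1 − ΣVar(i)/σ²_T) = (3/2)·(1 − 4.72/8.22) = 0.639

coefficient alpha = 0.639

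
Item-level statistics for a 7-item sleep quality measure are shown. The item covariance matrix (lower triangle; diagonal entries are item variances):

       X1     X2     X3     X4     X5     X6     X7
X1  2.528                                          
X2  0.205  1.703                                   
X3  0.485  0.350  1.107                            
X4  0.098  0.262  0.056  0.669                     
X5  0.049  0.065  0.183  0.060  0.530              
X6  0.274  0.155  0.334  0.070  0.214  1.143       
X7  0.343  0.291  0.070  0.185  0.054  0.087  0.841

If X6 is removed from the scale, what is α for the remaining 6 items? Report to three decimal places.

α = 0.513

Remaining items: X1, X2, X3, X4, X5, X7 (k = 6).
Σσ²ᵢ = 2.528 + 1.703 + 1.107 + 0.669 + 0.530 + 0.841 = 7.378
total variance = 7.378 + 2 × 2.756 = 12.890
α (item deleted) = (6/5)·(1 − 7.378/12.890) = 0.513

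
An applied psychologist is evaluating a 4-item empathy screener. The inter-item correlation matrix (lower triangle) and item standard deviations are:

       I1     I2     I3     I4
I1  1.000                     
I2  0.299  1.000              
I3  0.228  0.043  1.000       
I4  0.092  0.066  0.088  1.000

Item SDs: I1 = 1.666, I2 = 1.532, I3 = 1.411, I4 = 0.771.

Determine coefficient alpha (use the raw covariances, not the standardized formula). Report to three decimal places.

Σσ²ᵢ = 1.666² + 1.532² + 1.411² + 0.771² = 7.7079
Covariances σ_ij = r_ij · s_i · s_j:
  σ(I1,I2) = 0.299 × 1.666 × 1.532 = 0.7631
  σ(I1,I3) = 0.228 × 1.666 × 1.411 = 0.5360
  σ(I1,I4) = 0.092 × 1.666 × 0.771 = 0.1182
  σ(I2,I3) = 0.043 × 1.532 × 1.411 = 0.0930
  σ(I2,I4) = 0.066 × 1.532 × 0.771 = 0.0780
  σ(I3,I4) = 0.088 × 1.411 × 0.771 = 0.0957
σ²_T = Σσ²ᵢ + 2·Σσ_ij = 7.7079 + 2 × 1.6840 = 11.0759
α = (4/3)·(1 − 7.7079/11.0759) = 0.405

coefficient alpha = 0.405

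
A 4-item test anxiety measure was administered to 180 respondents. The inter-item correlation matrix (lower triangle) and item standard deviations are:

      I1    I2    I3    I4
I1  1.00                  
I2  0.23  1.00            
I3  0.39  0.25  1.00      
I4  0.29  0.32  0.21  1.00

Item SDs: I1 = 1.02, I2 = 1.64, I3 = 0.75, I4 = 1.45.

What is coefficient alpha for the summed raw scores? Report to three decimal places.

coefficient alpha = 0.573

Σσ²ᵢ = 1.02² + 1.64² + 0.75² + 1.45² = 6.3950
Covariances σ_ij = r_ij · s_i · s_j:
  σ(I1,I2) = 0.23 × 1.02 × 1.64 = 0.3847
  σ(I1,I3) = 0.39 × 1.02 × 0.75 = 0.2984
  σ(I1,I4) = 0.29 × 1.02 × 1.45 = 0.4289
  σ(I2,I3) = 0.25 × 1.64 × 0.75 = 0.3075
  σ(I2,I4) = 0.32 × 1.64 × 1.45 = 0.7610
  σ(I3,I4) = 0.21 × 0.75 × 1.45 = 0.2284
σ²_T = Σσ²ᵢ + 2·Σσ_ij = 6.3950 + 2 × 2.4089 = 11.2128
α = (4/3)·(1 − 6.3950/11.2128) = 0.573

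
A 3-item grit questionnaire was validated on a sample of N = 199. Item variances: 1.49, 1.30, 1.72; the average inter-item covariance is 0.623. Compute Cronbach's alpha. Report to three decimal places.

α = 0.680

sum of item variances = 1.49 + 1.30 + 1.72 = 4.51
Sum of the 3 distinct covariances = 3 × 0.623 = 1.869
total variance = sum of item variances + 2·Σcov = 4.51 + 2 × 1.869 = 8.248
α = (3/2)·(1 − 4.51/8.248) = 0.680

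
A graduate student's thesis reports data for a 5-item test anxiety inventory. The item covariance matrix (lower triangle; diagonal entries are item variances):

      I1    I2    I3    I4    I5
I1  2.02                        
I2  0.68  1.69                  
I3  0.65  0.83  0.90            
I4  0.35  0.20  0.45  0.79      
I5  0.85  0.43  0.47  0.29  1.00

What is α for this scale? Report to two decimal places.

α = 0.77

ΣVar(i) = 2.02 + 1.69 + 0.90 + 0.79 + 1.00 = 6.40
Σ_{i<j} σ_ij = 5.20
Var(T) = 6.40 + 2 × 5.20 = 16.80
α = (k/(k−1))·(1 − ΣVar(i)/Var(T)) = (5/4)·(1 − 6.40/16.80) = 0.77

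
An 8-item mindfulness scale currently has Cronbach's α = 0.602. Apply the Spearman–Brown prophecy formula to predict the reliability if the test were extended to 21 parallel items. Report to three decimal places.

Length factor m = 21/8 = 2.6250
α' = m·α / (1 + (m−1)·α)
   = 21/8 × 0.602 / (1 + (21/8 − 1) × 0.602)
   = 1.5802 / 1.9783 = 0.799

predicted reliability = 0.799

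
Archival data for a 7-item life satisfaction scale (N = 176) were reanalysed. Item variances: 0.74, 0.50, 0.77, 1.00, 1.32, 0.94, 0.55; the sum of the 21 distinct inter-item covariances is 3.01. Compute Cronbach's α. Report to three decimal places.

α = 0.593

Σσᵢ² = 0.74 + 0.50 + 0.77 + 1.00 + 1.32 + 0.94 + 0.55 = 5.82
Sum of distinct covariances = 3.01
total variance = Σσᵢ² + 2·Σcov = 5.82 + 2 × 3.01 = 11.84
α = (7/6)·(1 − 5.82/11.84) = 0.593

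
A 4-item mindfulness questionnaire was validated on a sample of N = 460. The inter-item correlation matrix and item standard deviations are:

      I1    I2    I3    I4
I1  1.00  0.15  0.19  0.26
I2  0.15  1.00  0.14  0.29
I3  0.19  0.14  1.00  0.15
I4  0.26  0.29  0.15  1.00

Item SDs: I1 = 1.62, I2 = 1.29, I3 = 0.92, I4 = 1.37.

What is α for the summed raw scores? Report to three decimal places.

Σσ²ᵢ = 1.62² + 1.29² + 0.92² + 1.37² = 7.0118
Covariances σ_ij = r_ij · s_i · s_j:
  σ(I1,I2) = 0.15 × 1.62 × 1.29 = 0.3135
  σ(I1,I3) = 0.19 × 1.62 × 0.92 = 0.2832
  σ(I1,I4) = 0.26 × 1.62 × 1.37 = 0.5770
  σ(I2,I3) = 0.14 × 1.29 × 0.92 = 0.1662
  σ(I2,I4) = 0.29 × 1.29 × 1.37 = 0.5125
  σ(I3,I4) = 0.15 × 0.92 × 1.37 = 0.1891
σ²_T = Σσ²ᵢ + 2·Σσ_ij = 7.0118 + 2 × 2.0415 = 11.0948
α = (4/3)·(1 − 7.0118/11.0948) = 0.491

α = 0.491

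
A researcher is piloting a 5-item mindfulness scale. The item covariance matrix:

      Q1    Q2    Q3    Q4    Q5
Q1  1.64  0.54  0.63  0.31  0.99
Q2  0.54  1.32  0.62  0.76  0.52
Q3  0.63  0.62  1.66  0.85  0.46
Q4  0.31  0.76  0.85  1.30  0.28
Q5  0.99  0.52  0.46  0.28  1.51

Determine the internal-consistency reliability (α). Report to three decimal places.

α = 0.770

ΣVar(i) = 1.64 + 1.32 + 1.66 + 1.30 + 1.51 = 7.43
Sum of off-diagonal covariances = 5.96
σ²_T = 7.43 + 2 × 5.96 = 19.35
α = (k/(k−1))·(1 − ΣVar(i)/σ²_T) = (5/4)·(1 − 7.43/19.35) = 0.770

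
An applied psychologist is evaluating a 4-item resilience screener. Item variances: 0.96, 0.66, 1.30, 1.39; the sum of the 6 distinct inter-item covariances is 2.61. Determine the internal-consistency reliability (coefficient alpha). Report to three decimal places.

α = 0.730

ΣVar(i) = 0.96 + 0.66 + 1.30 + 1.39 = 4.31
Sum of distinct covariances = 2.61
Var(T) = ΣVar(i) + 2·Σcov = 4.31 + 2 × 2.61 = 9.53
α = (4/3)·(1 − 4.31/9.53) = 0.730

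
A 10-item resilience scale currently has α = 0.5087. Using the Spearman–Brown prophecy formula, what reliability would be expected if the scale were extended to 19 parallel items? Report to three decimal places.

predicted reliability = 0.663

Length factor m = 19/10 = 1.9000
α' = m·α / (1 + (m−1)·α)
   = 19/10 × 0.5087 / (1 + (19/10 − 1) × 0.5087)
   = 0.9665 / 1.4578 = 0.663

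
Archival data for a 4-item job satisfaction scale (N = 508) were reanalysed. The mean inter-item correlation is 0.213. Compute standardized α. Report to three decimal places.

α = 0.520

Standardized α = k·r̄ / (1 + (k−1)·r̄) = 4 × 0.213 / (1 + 3 × 0.213)
  = 0.8520 / 1.6390 = 0.520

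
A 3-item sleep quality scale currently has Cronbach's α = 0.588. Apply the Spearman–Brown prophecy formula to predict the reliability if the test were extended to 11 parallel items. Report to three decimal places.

Length factor m = 11/3 = 3.6667
α' = m·α / (1 + (m−1)·α)
   = 11/3 × 0.588 / (1 + (11/3 − 1) × 0.588)
   = 2.1560 / 2.5680 = 0.840

predicted reliability = 0.840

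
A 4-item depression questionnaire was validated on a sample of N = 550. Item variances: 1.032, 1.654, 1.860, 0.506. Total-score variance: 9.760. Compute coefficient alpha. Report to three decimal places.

ΣVar(i) = 1.032 + 1.654 + 1.860 + 0.506 = 5.052
α = (k/(k−1))·(1 − ΣVar(i)/σ²_total) = (4/3)·(1 − 5.052/9.760) = 0.643

α = 0.643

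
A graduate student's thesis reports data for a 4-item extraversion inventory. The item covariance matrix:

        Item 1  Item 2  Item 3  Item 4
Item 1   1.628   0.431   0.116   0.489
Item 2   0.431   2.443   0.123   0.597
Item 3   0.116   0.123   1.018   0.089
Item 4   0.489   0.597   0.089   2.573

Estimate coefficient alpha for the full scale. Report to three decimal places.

sum of item variances = 1.628 + 2.443 + 1.018 + 2.573 = 7.662
Sum of the distinct covariances = 1.845
σ²_total = 7.662 + 2 × 1.845 = 11.352
α = (k/(k−1))·(1 − sum of item variances/σ²_total) = (4/3)·(1 − 7.662/11.352) = 0.433

α = 0.433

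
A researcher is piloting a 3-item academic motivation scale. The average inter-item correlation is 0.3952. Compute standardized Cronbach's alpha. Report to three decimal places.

Standardized α = k·r̄ / (1 + (k−1)·r̄) = 3 × 0.3952 / (1 + 2 × 0.3952)
  = 1.1856 / 1.7904 = 0.662

α = 0.662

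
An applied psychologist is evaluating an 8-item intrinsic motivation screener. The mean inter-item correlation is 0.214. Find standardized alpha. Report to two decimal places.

standardized alpha = 0.69

Standardized α = k·r̄ / (1 + (k−1)·r̄) = 8 × 0.214 / (1 + 7 × 0.214)
  = 1.7120 / 2.4980 = 0.69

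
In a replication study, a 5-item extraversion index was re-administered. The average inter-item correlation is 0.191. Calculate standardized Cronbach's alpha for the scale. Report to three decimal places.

Standardized α = k·r̄ / (1 + (k−1)·r̄) = 5 × 0.191 / (1 + 4 × 0.191)
  = 0.9550 / 1.7640 = 0.541

α = 0.541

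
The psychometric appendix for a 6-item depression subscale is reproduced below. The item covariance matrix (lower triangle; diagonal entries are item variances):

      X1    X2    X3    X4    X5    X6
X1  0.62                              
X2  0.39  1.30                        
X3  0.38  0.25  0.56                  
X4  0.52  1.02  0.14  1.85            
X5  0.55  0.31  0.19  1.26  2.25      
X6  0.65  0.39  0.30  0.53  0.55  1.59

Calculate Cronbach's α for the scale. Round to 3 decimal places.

Cronbach's α = 0.774

Σσ²ᵢ = 0.62 + 1.30 + 0.56 + 1.85 + 2.25 + 1.59 = 8.17
Sum of off-diagonal covariances = 7.43
Var(T) = 8.17 + 2 × 7.43 = 23.03
α = (k/(k−1))·(1 − Σσ²ᵢ/Var(T)) = (6/5)·(1 − 8.17/23.03) = 0.774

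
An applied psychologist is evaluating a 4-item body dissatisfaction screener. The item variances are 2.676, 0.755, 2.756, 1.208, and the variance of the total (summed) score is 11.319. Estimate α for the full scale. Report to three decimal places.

α = 0.462

Σσᵢ² = 2.676 + 0.755 + 2.756 + 1.208 = 7.395
α = (k/(k−1))·(1 − Σσᵢ²/σ²_total) = (4/3)·(1 − 7.395/11.319) = 0.462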